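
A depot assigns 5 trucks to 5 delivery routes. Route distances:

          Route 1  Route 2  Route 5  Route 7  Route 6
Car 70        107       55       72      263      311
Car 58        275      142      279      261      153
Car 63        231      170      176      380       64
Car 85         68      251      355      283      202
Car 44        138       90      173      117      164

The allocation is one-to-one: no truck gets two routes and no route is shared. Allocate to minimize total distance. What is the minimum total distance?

Minimum total: 463 km

Optimal: Car 70→Route 5 (72 km), Car 58→Route 2 (142 km), Car 63→Route 6 (64 km), Car 85→Route 1 (68 km), Car 44→Route 7 (117 km) — total 72+142+64+68+117 = 463 km.
Min-entry greedy (repeatedly take the single cheapest remaining cell) gives 583 km, worse by 120.
No other one-to-one assignment undercuts 463 km.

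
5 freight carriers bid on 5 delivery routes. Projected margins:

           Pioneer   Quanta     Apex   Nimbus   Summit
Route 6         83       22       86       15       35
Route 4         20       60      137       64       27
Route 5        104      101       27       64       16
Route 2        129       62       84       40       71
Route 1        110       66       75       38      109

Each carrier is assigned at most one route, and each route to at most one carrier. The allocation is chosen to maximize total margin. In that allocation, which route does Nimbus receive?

Optimal: Pioneer→Route 2 ($129k), Quanta→Route 5 ($101k), Apex→Route 4 ($137k), Nimbus→Route 6 ($15k), Summit→Route 1 ($109k) — total 129+101+137+15+109 = $491k.
Column-greedy (each route in turn goes to its best remaining carrier) gives $391k, worse by 100.
Swapping Nimbus↔Summit (Nimbus→Route 1 $38k, Summit→Route 6 $35k) loses 51.
Nimbus's own top route is Route 4 ($64k), but forcing Nimbus→Route 4 and reassigning the rest optimally gives only $489k — worse by 2.

Nimbus receives Route 6.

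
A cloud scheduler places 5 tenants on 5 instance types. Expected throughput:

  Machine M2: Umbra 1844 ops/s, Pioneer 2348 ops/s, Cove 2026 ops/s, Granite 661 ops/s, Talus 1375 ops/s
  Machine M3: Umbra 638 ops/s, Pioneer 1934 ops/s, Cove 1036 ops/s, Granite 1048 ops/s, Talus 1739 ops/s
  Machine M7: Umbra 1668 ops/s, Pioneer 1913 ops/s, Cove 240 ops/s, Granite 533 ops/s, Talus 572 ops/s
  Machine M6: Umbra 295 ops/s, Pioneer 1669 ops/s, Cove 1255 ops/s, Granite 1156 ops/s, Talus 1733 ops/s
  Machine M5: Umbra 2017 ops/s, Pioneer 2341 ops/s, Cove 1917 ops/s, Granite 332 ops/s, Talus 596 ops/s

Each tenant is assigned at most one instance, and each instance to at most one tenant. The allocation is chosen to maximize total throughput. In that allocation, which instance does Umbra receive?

This is a one-to-one assignment (maximum-weight bipartite matching).
Optimal: Umbra→Machine M7 (1668 ops/s), Pioneer→Machine M5 (2341 ops/s), Cove→Machine M2 (2026 ops/s), Granite→Machine M6 (1156 ops/s), Talus→Machine M3 (1739 ops/s) — total 1668+2341+2026+1156+1739 = 8930 ops/s.
Row-greedy (each tenant in turn takes its best remaining instance) gives 7240 ops/s, worse by 1690.
Swapping Talus↔Granite (Talus→Machine M6 1733 ops/s, Granite→Machine M3 1048 ops/s) loses 114.
Umbra's own top instance is Machine M5 (2017 ops/s), but forcing Umbra→Machine M5 and reassigning the rest optimally gives only 8851 ops/s — worse by 79.

Umbra receives Machine M7.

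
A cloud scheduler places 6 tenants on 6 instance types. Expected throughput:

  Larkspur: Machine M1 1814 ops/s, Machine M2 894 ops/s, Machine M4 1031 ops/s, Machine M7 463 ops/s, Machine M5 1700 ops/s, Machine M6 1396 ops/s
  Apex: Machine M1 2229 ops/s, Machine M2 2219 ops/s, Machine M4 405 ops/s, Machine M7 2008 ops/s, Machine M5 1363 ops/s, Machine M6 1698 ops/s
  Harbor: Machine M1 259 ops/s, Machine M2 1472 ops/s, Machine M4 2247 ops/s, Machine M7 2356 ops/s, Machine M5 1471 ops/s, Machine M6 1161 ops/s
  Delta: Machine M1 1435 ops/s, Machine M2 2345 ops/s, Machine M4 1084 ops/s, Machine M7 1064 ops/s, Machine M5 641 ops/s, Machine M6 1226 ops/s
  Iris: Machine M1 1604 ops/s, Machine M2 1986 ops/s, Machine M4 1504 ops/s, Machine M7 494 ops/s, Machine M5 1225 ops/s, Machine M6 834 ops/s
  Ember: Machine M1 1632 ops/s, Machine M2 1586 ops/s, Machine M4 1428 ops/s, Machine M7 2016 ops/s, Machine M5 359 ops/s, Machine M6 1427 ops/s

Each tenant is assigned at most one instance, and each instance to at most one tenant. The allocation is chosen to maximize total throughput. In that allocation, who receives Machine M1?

Iris receives Machine M1.

This is a one-to-one assignment (maximum-weight bipartite matching).
Optimal: Larkspur→Machine M5 (1700 ops/s), Apex→Machine M6 (1698 ops/s), Harbor→Machine M4 (2247 ops/s), Delta→Machine M2 (2345 ops/s), Iris→Machine M1 (1604 ops/s), Ember→Machine M7 (2016 ops/s) — total 1700+1698+2247+2345+1604+2016 = 11610 ops/s.
Column-greedy (each instance in turn goes to its best remaining tenant) gives 11371 ops/s, worse by 239.
Checked against all permutations: 11610 ops/s is optimal.
Iris's own top instance is Machine M2 (1986 ops/s), but forcing Iris→Machine M2 and reassigning the rest optimally gives only 11404 ops/s — worse by 206.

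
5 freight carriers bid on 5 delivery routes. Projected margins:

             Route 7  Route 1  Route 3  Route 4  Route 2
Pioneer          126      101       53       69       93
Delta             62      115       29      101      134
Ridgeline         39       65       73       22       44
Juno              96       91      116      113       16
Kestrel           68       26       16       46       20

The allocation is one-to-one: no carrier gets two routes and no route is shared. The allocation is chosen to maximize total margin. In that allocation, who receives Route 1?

This is the linear assignment problem.
Optimal: Pioneer→Route 1 ($101k), Delta→Route 2 ($134k), Ridgeline→Route 3 ($73k), Juno→Route 4 ($113k), Kestrel→Route 7 ($68k) — total 101+134+73+113+68 = $489k.
Column-greedy (each route in turn goes to its best remaining carrier) gives $447k, worse by 42.
Pioneer's own top route is Route 7 ($126k), but forcing Pioneer→Route 7 and reassigning the rest optimally gives only $487k — worse by 2.

Pioneer receives Route 1.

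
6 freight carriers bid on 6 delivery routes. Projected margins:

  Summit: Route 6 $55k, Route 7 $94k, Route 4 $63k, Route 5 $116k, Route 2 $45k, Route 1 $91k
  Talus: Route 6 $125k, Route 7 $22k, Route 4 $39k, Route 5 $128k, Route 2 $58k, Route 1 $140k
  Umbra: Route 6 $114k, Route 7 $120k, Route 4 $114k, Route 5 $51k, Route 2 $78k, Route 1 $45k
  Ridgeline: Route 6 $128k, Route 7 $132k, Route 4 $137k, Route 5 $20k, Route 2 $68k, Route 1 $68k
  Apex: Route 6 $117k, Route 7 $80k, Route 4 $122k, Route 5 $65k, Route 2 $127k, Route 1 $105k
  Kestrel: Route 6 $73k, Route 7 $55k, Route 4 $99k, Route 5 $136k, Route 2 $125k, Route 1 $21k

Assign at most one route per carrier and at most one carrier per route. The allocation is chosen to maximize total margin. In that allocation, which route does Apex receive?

Apex receives Route 6.

Optimal: Summit→Route 5 ($116k), Talus→Route 1 ($140k), Umbra→Route 7 ($120k), Ridgeline→Route 4 ($137k), Apex→Route 6 ($117k), Kestrel→Route 2 ($125k) — total 116+140+120+137+117+125 = $755k.
Row-greedy (each carrier in turn takes its best remaining route) gives $713k, worse by 42.
Apex's own top route is Route 2 ($127k), but forcing Apex→Route 2 and reassigning the rest optimally gives only $748k — worse by 7.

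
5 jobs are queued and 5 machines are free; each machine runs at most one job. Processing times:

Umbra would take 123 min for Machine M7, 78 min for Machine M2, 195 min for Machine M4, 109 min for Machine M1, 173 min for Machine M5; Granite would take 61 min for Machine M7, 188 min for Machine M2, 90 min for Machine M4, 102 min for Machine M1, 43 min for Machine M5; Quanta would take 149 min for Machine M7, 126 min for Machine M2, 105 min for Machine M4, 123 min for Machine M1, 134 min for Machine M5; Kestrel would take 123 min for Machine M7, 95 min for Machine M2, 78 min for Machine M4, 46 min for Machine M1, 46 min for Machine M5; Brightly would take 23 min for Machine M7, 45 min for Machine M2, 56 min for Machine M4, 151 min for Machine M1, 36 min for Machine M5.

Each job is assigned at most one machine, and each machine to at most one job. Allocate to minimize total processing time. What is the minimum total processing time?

Minimum total: 295 min

This is the linear assignment problem.
Optimal: Umbra→Machine M2 (78 min), Granite→Machine M5 (43 min), Quanta→Machine M4 (105 min), Kestrel→Machine M1 (46 min), Brightly→Machine M7 (23 min) — total 78+43+105+46+23 = 295 min.
Every other assignment is strictly worse.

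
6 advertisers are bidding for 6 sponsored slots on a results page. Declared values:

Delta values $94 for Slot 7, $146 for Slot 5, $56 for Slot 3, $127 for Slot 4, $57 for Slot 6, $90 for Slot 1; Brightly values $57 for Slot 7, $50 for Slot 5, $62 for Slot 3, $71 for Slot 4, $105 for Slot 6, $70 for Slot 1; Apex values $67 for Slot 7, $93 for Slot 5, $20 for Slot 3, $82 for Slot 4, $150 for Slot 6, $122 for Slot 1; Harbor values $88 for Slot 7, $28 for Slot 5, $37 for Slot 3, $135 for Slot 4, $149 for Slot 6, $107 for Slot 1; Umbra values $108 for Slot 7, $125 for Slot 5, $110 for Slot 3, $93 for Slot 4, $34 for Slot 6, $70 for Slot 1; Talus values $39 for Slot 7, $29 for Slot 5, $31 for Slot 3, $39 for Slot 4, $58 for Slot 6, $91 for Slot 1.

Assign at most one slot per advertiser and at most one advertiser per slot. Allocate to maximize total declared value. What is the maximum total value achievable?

Treat this as an assignment problem: match each advertiser to one slot.
Optimal: Delta→Slot 5 ($146), Brightly→Slot 3 ($62), Apex→Slot 6 ($150), Harbor→Slot 4 ($135), Umbra→Slot 7 ($108), Talus→Slot 1 ($91) — total 146+62+150+135+108+91 = $692.
Max-entry greedy (repeatedly take the single best remaining cell) gives $689, worse by 3.
Every other assignment is strictly worse.

Max total: $692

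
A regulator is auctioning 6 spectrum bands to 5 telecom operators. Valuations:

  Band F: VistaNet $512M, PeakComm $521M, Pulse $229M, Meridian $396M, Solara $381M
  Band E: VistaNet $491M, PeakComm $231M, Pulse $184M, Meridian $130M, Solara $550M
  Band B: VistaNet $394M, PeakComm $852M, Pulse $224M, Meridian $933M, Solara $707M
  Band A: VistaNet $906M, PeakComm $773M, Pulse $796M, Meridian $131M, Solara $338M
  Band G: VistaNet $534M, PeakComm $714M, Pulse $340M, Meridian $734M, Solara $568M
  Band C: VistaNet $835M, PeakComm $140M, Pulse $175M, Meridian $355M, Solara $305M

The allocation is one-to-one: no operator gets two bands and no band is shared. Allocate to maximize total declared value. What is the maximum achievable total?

Treat this as an assignment problem: match each operator to one band.
Optimal: VistaNet→Band C ($835M), PeakComm→Band G ($714M), Pulse→Band A ($796M), Meridian→Band B ($933M), Solara→Band E ($550M) — total 835+714+796+933+550 = $3828M.
Row-greedy (each operator in turn takes its best remaining band) gives $3044M, worse by 784.
Next-best assignment: VistaNet→Band C, PeakComm→Band B, Pulse→Band A, Meridian→Band G, Solara→Band E = $3767M.
No other one-to-one assignment exceeds $3828M.

Max total: $3828M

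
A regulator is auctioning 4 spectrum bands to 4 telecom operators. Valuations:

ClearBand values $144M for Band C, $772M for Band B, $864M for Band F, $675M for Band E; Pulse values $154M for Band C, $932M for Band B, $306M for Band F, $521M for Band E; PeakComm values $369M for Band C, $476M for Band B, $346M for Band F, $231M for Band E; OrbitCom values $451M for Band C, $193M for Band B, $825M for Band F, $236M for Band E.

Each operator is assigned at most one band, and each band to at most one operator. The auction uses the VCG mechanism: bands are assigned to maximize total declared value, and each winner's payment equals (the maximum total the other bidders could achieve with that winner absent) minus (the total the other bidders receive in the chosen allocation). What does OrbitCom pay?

OrbitCom pays $189M.

Efficient allocation: ClearBand→Band E ($675M), Pulse→Band B ($932M), PeakComm→Band C ($369M), OrbitCom→Band F ($825M); total welfare W = $2801M.
OrbitCom receives Band F at value $825M, so the others get W − 825 = $1976M.
Without OrbitCom: best allocation of the remaining 3 bidders over all 4 bands is ClearBand→Band F ($864M), Pulse→Band B ($932M), PeakComm→Band C ($369M), total $2165M.
VCG payment = (others' best without OrbitCom) − (others' welfare with OrbitCom) = 2165 − 1976 = $189M.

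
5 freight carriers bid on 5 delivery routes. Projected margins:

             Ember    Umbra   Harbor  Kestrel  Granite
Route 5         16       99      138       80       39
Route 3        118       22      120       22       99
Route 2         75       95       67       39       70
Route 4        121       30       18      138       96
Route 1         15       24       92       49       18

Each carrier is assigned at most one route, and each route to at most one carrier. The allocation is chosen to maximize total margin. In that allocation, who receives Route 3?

Ember receives Route 3.

Optimal: Ember→Route 3 ($118k), Umbra→Route 5 ($99k), Harbor→Route 1 ($92k), Kestrel→Route 4 ($138k), Granite→Route 2 ($70k) — total 118+99+92+138+70 = $517k.
Max-entry greedy (repeatedly take the single best remaining cell) gives $507k, worse by 10.
Ember's own top route is Route 4 ($121k), but forcing Ember→Route 4 and reassigning the rest optimally gives only $502k — worse by 15.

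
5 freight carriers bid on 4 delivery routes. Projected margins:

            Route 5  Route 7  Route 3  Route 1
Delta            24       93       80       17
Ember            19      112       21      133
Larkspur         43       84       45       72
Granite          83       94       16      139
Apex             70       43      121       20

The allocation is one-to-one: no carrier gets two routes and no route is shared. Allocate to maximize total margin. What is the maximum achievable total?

Optimal: Granite→Route 5 ($83k), Delta→Route 7 ($93k), Apex→Route 3 ($121k), Ember→Route 1 ($133k) — total 83+93+121+133 = $430k.
Column-greedy (each route in turn goes to its best remaining carrier) gives $388k, worse by 42.
Every other assignment is strictly worse.

Maximum total: $430k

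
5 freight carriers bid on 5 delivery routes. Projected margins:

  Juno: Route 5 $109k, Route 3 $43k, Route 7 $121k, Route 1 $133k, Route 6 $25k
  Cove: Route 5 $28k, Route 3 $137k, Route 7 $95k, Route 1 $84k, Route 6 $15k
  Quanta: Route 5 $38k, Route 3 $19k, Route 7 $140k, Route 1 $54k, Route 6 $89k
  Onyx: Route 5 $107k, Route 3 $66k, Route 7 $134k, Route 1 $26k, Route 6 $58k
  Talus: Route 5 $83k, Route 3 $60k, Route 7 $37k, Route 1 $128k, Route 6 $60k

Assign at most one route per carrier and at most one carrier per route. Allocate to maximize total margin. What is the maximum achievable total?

Optimal: Juno→Route 5 ($109k), Cove→Route 3 ($137k), Quanta→Route 6 ($89k), Onyx→Route 7 ($134k), Talus→Route 1 ($128k) — total 109+137+89+134+128 = $597k.
Swapping Juno↔Onyx (Juno→Route 7 $121k, Onyx→Route 5 $107k) loses 15.
No other one-to-one assignment exceeds $597k.

Max total: $597k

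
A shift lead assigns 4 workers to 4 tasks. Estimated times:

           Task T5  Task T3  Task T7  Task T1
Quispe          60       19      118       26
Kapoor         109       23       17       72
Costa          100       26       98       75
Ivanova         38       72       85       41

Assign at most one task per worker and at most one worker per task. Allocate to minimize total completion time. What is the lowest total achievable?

Minimum total: 107 min

Optimal: Quispe→Task T1 (26 min), Kapoor→Task T7 (17 min), Costa→Task T3 (26 min), Ivanova→Task T5 (38 min) — total 26+17+26+38 = 107 min.
Row-greedy (each worker in turn takes its cheapest remaining task) gives 149 min, worse by 42.
Next-best assignment: Quispe→Task T5, Kapoor→Task T7, Costa→Task T3, Ivanova→Task T1 = 144 min.
No other one-to-one assignment undercuts 107 min.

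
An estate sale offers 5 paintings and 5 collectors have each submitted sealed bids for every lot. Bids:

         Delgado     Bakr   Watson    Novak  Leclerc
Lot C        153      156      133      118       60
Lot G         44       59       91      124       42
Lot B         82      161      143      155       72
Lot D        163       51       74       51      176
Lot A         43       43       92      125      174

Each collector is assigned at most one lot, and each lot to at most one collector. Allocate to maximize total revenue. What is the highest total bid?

Maximum total: $760

Optimal: Delgado→Lot D ($163), Bakr→Lot C ($156), Watson→Lot B ($143), Novak→Lot G ($124), Leclerc→Lot A ($174) — total 163+156+143+124+174 = $760.
Max-entry greedy (repeatedly take the single best remaining cell) gives $706, worse by 54.
Swapping Novak↔Bakr (Novak→Lot C $118, Bakr→Lot G $59) loses 103.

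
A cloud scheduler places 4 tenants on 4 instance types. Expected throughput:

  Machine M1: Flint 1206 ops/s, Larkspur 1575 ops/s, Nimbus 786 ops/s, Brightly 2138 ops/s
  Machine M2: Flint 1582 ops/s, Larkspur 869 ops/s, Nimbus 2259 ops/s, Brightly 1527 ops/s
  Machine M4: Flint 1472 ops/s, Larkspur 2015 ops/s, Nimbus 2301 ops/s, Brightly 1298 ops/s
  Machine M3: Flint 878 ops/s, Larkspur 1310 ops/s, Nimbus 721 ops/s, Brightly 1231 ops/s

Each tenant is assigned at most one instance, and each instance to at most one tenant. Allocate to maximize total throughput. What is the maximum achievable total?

Treat this as an assignment problem: match each tenant to one instance.
Optimal: Flint→Machine M2 (1582 ops/s), Larkspur→Machine M3 (1310 ops/s), Nimbus→Machine M4 (2301 ops/s), Brightly→Machine M1 (2138 ops/s) — total 1582+1310+2301+2138 = 7331 ops/s.
Row-greedy (each tenant in turn takes its best remaining instance) gives 5614 ops/s, worse by 1717.
Every other assignment is strictly worse.

Maximum total: 7331 ops/s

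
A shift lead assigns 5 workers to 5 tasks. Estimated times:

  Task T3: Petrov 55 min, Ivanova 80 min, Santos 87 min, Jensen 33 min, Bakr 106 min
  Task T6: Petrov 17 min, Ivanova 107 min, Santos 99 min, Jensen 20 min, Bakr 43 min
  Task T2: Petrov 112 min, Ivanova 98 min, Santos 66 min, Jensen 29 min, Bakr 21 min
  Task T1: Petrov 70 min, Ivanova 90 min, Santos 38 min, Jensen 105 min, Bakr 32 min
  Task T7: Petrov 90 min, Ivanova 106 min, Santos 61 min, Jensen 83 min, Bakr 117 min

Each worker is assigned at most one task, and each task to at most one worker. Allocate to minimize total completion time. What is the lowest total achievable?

Optimal: Petrov→Task T6 (17 min), Ivanova→Task T7 (106 min), Santos→Task T1 (38 min), Jensen→Task T3 (33 min), Bakr→Task T2 (21 min) — total 17+106+38+33+21 = 215 min.
Next-best assignment: Petrov→Task T6, Ivanova→Task T3, Santos→Task T7, Jensen→Task T2, Bakr→Task T1 = 219 min.
Swapping Jensen↔Santos (Jensen→Task T1 105 min, Santos→Task T3 87 min) adds 121.

Minimum total: 215 min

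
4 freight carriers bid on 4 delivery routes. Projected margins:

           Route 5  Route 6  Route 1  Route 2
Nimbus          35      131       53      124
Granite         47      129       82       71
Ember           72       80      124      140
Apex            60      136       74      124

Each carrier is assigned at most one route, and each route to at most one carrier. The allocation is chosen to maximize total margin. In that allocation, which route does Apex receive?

Optimal: Nimbus→Route 2 ($124k), Granite→Route 6 ($129k), Ember→Route 1 ($124k), Apex→Route 5 ($60k) — total 124+129+124+60 = $437k.
Row-greedy (each carrier in turn takes its best remaining route) gives $413k, worse by 24.
Next-best assignment: Nimbus→Route 2, Granite→Route 5, Ember→Route 1, Apex→Route 6 = $431k.
Swapping Nimbus↔Ember (Nimbus→Route 1 $53k, Ember→Route 2 $140k) loses 55.
No other one-to-one assignment exceeds $437k.
Apex's own top route is Route 6 ($136k), but forcing Apex→Route 6 and reassigning the rest optimally gives only $431k — worse by 6.

Apex receives Route 5.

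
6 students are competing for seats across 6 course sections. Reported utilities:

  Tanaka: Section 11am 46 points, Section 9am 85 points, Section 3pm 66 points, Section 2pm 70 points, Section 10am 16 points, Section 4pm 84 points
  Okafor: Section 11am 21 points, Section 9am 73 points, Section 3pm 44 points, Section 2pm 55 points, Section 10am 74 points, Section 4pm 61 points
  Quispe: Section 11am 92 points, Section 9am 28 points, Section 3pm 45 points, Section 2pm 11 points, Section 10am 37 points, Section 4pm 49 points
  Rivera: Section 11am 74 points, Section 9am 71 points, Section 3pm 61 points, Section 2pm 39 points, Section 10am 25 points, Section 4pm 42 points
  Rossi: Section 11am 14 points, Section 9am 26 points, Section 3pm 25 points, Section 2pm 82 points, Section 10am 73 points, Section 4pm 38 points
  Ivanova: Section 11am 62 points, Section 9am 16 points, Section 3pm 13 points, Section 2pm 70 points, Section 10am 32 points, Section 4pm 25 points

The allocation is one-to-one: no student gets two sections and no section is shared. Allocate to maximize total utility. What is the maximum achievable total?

Maximum total: 453 points

Treat this as an assignment problem: match each student to one section.
Optimal: Tanaka→Section 4pm (84 points), Okafor→Section 9am (73 points), Quispe→Section 11am (92 points), Rivera→Section 3pm (61 points), Rossi→Section 10am (73 points), Ivanova→Section 2pm (70 points) — total 84+73+92+61+73+70 = 453 points.
Row-greedy (each student in turn takes its best remaining section) gives 419 points, worse by 34.
Next-best assignment: Tanaka→Section 9am, Okafor→Section 4pm, Quispe→Section 11am, Rivera→Section 3pm, Rossi→Section 10am, Ivanova→Section 2pm = 442 points.
Swapping Rivera↔Quispe (Rivera→Section 11am 74 points, Quispe→Section 3pm 45 points) loses 34.
Checked against all permutations: 453 points is optimal.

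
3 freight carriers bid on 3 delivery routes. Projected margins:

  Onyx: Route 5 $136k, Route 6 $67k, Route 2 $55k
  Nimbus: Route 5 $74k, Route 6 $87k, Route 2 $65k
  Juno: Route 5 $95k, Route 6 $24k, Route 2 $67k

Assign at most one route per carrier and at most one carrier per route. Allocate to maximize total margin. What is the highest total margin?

This is a one-to-one assignment (maximum-weight bipartite matching).
Optimal: Onyx→Route 5 ($136k), Nimbus→Route 6 ($87k), Juno→Route 2 ($67k) — total 136+87+67 = $290k.
Every other assignment is strictly worse.

Maximum total: $290k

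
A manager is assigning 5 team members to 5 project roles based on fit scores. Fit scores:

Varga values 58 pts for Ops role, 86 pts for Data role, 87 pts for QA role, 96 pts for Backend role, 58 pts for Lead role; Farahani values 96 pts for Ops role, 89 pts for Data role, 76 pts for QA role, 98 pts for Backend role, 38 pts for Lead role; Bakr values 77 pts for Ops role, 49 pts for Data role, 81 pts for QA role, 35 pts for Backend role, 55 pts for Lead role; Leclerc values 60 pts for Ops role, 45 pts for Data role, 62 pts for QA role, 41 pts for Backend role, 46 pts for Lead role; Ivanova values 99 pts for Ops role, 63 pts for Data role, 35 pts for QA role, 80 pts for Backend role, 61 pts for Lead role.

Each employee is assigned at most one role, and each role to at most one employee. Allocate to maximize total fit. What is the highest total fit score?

Maximum total: 411 pts

Optimal: Varga→Backend role (96 pts), Farahani→Data role (89 pts), Bakr→QA role (81 pts), Leclerc→Lead role (46 pts), Ivanova→Ops role (99 pts) — total 96+89+81+46+99 = 411 pts.
Column-greedy (each role in turn goes to its best remaining employee) gives 371 pts, worse by 40.
Next-best assignment: Varga→Data role, Farahani→Backend role, Bakr→QA role, Leclerc→Lead role, Ivanova→Ops role = 410 pts.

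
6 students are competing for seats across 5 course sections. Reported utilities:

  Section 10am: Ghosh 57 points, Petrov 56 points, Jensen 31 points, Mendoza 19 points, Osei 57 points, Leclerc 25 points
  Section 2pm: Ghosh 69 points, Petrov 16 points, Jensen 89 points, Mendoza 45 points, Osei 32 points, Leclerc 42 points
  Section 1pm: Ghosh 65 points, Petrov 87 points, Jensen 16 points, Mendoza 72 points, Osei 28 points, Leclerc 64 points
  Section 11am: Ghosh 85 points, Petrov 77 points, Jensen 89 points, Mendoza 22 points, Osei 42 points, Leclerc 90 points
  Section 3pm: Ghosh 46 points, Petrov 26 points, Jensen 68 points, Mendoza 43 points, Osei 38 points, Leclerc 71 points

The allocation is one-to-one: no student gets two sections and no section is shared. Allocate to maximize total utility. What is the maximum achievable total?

Optimal: Osei→Section 10am (57 points), Jensen→Section 2pm (89 points), Petrov→Section 1pm (87 points), Ghosh→Section 11am (85 points), Leclerc→Section 3pm (71 points) — total 57+89+87+85+71 = 389 points.
Column-greedy (each section in turn goes to its best remaining student) gives 366 points, worse by 23.
Checked against all permutations: 389 points is optimal.

Max total: 389 points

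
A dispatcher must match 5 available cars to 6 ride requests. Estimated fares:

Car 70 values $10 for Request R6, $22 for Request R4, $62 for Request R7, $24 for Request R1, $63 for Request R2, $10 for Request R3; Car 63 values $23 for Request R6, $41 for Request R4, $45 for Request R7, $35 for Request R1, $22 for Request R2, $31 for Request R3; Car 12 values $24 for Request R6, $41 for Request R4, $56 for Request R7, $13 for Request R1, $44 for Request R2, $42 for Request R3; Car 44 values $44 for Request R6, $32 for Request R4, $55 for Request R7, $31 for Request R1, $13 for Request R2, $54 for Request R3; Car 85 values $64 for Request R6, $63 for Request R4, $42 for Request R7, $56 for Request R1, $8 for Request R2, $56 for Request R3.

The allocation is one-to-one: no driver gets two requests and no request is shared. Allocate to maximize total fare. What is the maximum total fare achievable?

Maximum total: $278

Optimal: Car 70→Request R2 ($63), Car 63→Request R4 ($41), Car 12→Request R7 ($56), Car 44→Request R3 ($54), Car 85→Request R6 ($64) — total 63+41+56+54+64 = $278.
Row-greedy (each driver in turn takes its best remaining request) gives $257, worse by 21.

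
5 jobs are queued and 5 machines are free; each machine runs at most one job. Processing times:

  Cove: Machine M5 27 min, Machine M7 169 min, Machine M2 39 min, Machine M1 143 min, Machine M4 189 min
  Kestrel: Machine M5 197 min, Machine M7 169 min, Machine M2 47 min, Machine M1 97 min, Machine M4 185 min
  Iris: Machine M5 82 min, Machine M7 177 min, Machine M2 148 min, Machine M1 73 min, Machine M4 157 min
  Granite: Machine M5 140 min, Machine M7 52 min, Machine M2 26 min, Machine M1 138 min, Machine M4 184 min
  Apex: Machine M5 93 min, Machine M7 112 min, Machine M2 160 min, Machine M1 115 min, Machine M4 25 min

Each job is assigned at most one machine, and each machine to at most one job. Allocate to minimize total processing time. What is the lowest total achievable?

Minimum total: 224 min

Optimal: Cove→Machine M5 (27 min), Kestrel→Machine M2 (47 min), Iris→Machine M1 (73 min), Granite→Machine M7 (52 min), Apex→Machine M4 (25 min) — total 27+47+73+52+25 = 224 min.
Min-entry greedy (repeatedly take the single cheapest remaining cell) gives 320 min, worse by 96.
Swapping Cove↔Iris (Cove→Machine M1 143 min, Iris→Machine M5 82 min) adds 125.
Every other assignment is strictly worse.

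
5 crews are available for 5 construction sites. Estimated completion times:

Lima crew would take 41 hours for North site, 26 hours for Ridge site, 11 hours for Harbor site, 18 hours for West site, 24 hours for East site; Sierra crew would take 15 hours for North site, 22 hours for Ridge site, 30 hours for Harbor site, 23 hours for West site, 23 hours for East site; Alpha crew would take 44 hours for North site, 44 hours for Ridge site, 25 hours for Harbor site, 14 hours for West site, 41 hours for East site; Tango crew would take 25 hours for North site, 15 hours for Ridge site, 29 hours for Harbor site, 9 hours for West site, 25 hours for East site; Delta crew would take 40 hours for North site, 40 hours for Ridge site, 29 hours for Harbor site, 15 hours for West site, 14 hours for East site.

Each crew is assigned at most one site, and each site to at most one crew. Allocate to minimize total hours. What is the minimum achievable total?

Treat this as an assignment problem: match each crew to one site.
Optimal: Lima crew→Harbor site (11 hours), Sierra crew→North site (15 hours), Alpha crew→West site (14 hours), Tango crew→Ridge site (15 hours), Delta crew→East site (14 hours) — total 11+15+14+15+14 = 69 hours.
Min-entry greedy (repeatedly take the single cheapest remaining cell) gives 93 hours, worse by 24.
Next-best assignment: Lima crew→Harbor site, Sierra crew→Ridge site, Alpha crew→West site, Tango crew→North site, Delta crew→East site = 86 hours.
Every other assignment is strictly worse.

Min total: 69 hours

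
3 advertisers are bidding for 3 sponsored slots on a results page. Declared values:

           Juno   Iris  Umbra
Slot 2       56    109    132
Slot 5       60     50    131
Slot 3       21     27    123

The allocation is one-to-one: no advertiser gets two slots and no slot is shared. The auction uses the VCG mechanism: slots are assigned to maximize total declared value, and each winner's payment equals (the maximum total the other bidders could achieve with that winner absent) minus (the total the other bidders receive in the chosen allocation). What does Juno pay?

Efficient allocation: Juno→Slot 5 ($60), Iris→Slot 2 ($109), Umbra→Slot 3 ($123); total welfare W = $292.
Juno receives Slot 5 at value $60, so the others get W − 60 = $232.
Without Juno: best allocation of the remaining 2 bidders over all 3 slots is Iris→Slot 2 ($109), Umbra→Slot 5 ($131), total $240.
VCG payment = (others' best without Juno) − (others' welfare with Juno) = 240 − 232 = $8.

Juno pays $8.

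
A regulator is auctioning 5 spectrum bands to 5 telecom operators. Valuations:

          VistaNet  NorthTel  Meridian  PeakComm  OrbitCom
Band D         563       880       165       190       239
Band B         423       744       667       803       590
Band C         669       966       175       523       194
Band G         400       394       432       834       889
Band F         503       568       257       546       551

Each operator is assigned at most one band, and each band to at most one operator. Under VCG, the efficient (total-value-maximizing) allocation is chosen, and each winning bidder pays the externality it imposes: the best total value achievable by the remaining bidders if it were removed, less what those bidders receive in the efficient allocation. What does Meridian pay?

Efficient allocation: VistaNet→Band C ($669M), NorthTel→Band D ($880M), Meridian→Band B ($667M), PeakComm→Band F ($546M), OrbitCom→Band G ($889M); total welfare W = $3651M.
Meridian receives Band B at value $667M, so the others get W − 667 = $2984M.
Without Meridian: best allocation of the remaining 4 bidders over all 5 bands is VistaNet→Band C ($669M), NorthTel→Band D ($880M), PeakComm→Band B ($803M), OrbitCom→Band G ($889M), total $3241M.
VCG payment = (others' best without Meridian) − (others' welfare with Meridian) = 3241 − 2984 = $257M.

Meridian pays $257M.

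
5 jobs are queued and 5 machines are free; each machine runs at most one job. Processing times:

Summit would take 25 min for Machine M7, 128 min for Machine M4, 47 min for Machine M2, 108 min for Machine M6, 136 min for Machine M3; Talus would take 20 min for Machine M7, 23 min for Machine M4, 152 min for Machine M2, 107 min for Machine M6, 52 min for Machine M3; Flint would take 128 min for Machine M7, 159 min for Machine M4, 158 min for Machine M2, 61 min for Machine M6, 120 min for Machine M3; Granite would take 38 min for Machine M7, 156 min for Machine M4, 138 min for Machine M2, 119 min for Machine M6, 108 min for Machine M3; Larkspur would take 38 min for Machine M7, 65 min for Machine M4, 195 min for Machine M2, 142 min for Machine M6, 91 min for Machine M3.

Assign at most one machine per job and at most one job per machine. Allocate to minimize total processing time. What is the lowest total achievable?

Minimum total: 260 min

Optimal: Summit→Machine M2 (47 min), Talus→Machine M4 (23 min), Flint→Machine M6 (61 min), Granite→Machine M7 (38 min), Larkspur→Machine M3 (91 min) — total 47+23+61+38+91 = 260 min.
Row-greedy (each job in turn takes its cheapest remaining machine) gives 412 min, worse by 152.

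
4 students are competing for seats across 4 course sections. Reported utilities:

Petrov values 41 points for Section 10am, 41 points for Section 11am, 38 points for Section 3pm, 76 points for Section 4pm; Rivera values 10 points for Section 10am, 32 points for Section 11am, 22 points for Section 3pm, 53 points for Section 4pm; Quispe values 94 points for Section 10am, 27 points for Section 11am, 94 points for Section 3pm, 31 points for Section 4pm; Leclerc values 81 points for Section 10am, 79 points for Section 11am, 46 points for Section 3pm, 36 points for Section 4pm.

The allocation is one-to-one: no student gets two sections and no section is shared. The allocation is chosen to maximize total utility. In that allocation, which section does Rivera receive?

Rivera receives Section 11am.

Optimal: Petrov→Section 4pm (76 points), Rivera→Section 11am (32 points), Quispe→Section 3pm (94 points), Leclerc→Section 10am (81 points) — total 76+32+94+81 = 283 points.
Row-greedy (each student in turn takes its best remaining section) gives 248 points, worse by 35.
Rivera's own top section is Section 4pm (53 points), but forcing Rivera→Section 4pm and reassigning the rest optimally gives only 269 points — worse by 14.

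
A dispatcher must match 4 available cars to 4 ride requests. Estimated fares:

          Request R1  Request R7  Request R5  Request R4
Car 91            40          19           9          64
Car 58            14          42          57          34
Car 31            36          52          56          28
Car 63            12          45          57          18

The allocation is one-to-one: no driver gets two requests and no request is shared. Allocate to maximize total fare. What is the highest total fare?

Treat this as an assignment problem: match each driver to one request.
Optimal: Car 91→Request R4 ($64), Car 58→Request R5 ($57), Car 31→Request R1 ($36), Car 63→Request R7 ($45) — total 64+57+36+45 = $202.
Max-entry greedy (repeatedly take the single best remaining cell) gives $185, worse by 17.

Maximum total: $202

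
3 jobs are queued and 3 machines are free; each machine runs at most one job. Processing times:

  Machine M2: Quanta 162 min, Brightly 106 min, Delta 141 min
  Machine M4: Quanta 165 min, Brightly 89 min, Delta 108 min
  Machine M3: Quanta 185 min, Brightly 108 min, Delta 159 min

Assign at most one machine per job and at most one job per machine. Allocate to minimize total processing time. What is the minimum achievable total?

Min total: 378 min

This is the linear assignment problem.
Optimal: Quanta→Machine M2 (162 min), Brightly→Machine M3 (108 min), Delta→Machine M4 (108 min) — total 162+108+108 = 378 min.
Row-greedy (each job in turn takes its cheapest remaining machine) gives 410 min, worse by 32.
Every other assignment is strictly worse.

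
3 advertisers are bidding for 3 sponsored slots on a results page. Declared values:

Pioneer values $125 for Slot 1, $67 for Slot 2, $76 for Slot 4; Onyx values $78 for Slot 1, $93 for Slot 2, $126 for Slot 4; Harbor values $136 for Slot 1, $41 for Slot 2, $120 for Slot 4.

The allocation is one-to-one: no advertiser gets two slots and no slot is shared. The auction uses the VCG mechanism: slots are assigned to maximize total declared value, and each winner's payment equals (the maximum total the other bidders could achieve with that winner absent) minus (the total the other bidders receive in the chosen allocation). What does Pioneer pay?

Efficient allocation: Pioneer→Slot 1 ($125), Onyx→Slot 2 ($93), Harbor→Slot 4 ($120); total welfare W = $338.
Pioneer receives Slot 1 at value $125, so the others get W − 125 = $213.
Without Pioneer: best allocation of the remaining 2 bidders over all 3 slots is Onyx→Slot 4 ($126), Harbor→Slot 1 ($136), total $262.
VCG payment = (others' best without Pioneer) − (others' welfare with Pioneer) = 262 − 213 = $49.

Pioneer pays $49.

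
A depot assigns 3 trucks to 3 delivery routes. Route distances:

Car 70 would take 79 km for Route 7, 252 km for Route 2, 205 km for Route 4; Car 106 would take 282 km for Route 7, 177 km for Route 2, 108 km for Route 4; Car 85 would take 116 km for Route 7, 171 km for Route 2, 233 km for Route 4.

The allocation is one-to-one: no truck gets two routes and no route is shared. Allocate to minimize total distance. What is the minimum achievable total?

Minimum total: 358 km

Optimal: Car 70→Route 7 (79 km), Car 106→Route 4 (108 km), Car 85→Route 2 (171 km) — total 79+108+171 = 358 km.
Next-best assignment: Car 70→Route 2, Car 106→Route 4, Car 85→Route 7 = 476 km.
Swapping Car 106↔Car 85 (Car 106→Route 2 177 km, Car 85→Route 4 233 km) adds 131.
Checked against all permutations: 358 km is optimal.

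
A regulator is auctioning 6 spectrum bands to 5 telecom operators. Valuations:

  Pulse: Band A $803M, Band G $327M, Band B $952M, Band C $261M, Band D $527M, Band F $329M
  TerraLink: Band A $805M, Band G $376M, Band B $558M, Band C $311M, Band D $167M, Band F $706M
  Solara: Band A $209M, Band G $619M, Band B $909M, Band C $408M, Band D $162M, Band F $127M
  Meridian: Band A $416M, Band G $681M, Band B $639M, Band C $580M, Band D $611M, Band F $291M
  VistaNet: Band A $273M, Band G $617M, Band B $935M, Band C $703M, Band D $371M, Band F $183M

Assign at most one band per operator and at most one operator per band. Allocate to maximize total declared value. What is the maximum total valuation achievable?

Treat this as an assignment problem: match each operator to one band.
Optimal: Pulse→Band A ($803M), TerraLink→Band F ($706M), Solara→Band B ($909M), Meridian→Band G ($681M), VistaNet→Band C ($703M) — total 803+706+909+681+703 = $3802M.
Max-entry greedy (repeatedly take the single best remaining cell) gives $3303M, worse by 499.
Swapping Pulse↔VistaNet (Pulse→Band C $261M, VistaNet→Band A $273M) loses 972.

Max total: $3802M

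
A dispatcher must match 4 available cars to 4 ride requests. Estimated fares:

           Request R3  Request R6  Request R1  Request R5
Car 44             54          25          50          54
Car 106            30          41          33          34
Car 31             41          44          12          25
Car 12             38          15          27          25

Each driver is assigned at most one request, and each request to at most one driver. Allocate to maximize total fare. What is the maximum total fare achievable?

This is a one-to-one assignment (maximum-weight bipartite matching).
Optimal: Car 44→Request R5 ($54), Car 106→Request R1 ($33), Car 31→Request R6 ($44), Car 12→Request R3 ($38) — total 54+33+44+38 = $169.
Max-entry greedy (repeatedly take the single best remaining cell) gives $159, worse by 10.
Swapping Car 106↔Car 44 (Car 106→Request R5 $34, Car 44→Request R1 $50) loses 3.
Every other assignment is strictly worse.

Max total: $169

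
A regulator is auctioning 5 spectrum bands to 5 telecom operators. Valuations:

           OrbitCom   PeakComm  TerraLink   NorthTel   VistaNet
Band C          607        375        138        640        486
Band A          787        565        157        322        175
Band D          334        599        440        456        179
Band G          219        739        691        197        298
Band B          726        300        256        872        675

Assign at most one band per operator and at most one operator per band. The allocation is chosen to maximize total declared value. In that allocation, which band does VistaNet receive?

VistaNet receives Band C.

Optimal: OrbitCom→Band A ($787M), PeakComm→Band D ($599M), TerraLink→Band G ($691M), NorthTel→Band B ($872M), VistaNet→Band C ($486M) — total 787+599+691+872+486 = $3435M.
Max-entry greedy (repeatedly take the single best remaining cell) gives $3324M, worse by 111.
Next-best assignment: OrbitCom→Band A, PeakComm→Band D, TerraLink→Band G, NorthTel→Band C, VistaNet→Band B = $3392M.
VistaNet's own top band is Band B ($675M), but forcing VistaNet→Band B and reassigning the rest optimally gives only $3392M — worse by 43.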